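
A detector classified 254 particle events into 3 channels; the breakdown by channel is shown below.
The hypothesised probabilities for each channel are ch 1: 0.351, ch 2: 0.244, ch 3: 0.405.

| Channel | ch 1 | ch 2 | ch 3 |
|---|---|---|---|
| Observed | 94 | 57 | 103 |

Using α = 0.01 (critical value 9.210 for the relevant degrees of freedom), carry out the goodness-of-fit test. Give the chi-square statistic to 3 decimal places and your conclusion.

Expected counts E_i = n·p_i: 254×0.351 = 89.154, 254×0.244 = 61.976, 254×0.405 = 102.87.
χ² = (94−89.154)²/89.154 + (57−61.976)²/61.976 + (103−102.87)²/102.87
   = 0.2634 + 0.3995 + 0.0002
Sum = 0.663
df = 2. Since 0.663 < 9.210, we do not reject H₀.

0.663; do not reject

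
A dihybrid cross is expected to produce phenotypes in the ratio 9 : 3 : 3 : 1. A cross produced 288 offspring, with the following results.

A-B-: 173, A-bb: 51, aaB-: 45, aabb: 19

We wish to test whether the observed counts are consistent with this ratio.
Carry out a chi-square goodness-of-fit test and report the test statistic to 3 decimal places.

Ratio total = 16. Expected counts: 288×9/16 = 162, 288×3/16 = 54, 288×3/16 = 54, 288×1/16 = 18.
cat         O        E   (O−E)²/E
A-B-      173      162     0.7469
A-bb       51       54     0.1667
aaB-       45       54     1.5000
aabb       19       18     0.0556
Sum = 2.469

2.469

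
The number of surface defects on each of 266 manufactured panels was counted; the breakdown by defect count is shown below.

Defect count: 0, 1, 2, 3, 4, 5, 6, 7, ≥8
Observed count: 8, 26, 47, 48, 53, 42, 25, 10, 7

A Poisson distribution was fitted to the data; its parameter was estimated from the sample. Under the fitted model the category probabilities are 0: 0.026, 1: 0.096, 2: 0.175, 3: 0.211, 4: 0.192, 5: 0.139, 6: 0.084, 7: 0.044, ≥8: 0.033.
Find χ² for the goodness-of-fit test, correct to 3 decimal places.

Expected counts E_i = n·p_i: 266×0.026 = 6.916, 266×0.096 = 25.536, 266×0.175 = 46.55, 266×0.211 = 56.126, 266×0.192 = 51.072, 266×0.139 = 36.974, 266×0.084 = 22.344, 266×0.044 = 11.704, 266×0.033 = 8.778.
χ² = (8−6.916)²/6.916 + (26−25.536)²/25.536 + (47−46.55)²/46.55 + (48−56.126)²/56.126 + (53−51.072)²/51.072 + (42−36.974)²/36.974 + (25−22.344)²/22.344 + (10−11.704)²/11.704 + (7−8.778)²/8.778
   = 0.1699 + 0.0084 + 0.0044 + 1.1765 + 0.0728 + 0.6832 + 0.3157 + 0.2481 + 0.3601
Sum = 3.039

3.039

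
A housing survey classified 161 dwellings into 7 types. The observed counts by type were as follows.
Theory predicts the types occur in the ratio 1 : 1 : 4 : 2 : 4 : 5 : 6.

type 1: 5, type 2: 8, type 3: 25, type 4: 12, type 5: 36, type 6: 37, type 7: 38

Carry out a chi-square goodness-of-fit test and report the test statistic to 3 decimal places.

4.102

Ratio total = 23. Expected counts: 161×1/23 = 7, 161×1/23 = 7, 161×4/23 = 28, 161×2/23 = 14, 161×4/23 = 28, 161×5/23 = 35, 161×6/23 = 42.
cat         O        E   (O−E)²/E
type 1      5        7     0.5714
type 2      8        7     0.1429
type 3     25       28     0.3214
type 4     12       14     0.2857
type 5     36       28     2.2857
type 6     37       35     0.1143
type 7     38       42     0.3810
Sum = 4.102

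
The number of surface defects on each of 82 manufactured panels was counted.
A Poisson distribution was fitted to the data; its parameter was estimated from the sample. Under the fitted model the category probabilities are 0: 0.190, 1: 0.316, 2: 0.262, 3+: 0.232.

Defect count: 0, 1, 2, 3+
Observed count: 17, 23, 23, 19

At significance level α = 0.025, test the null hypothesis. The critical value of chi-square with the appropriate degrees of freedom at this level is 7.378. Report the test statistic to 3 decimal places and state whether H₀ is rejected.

0.564; do not reject

Expected counts E_i = n·p_i: 82×0.190 = 15.58, 82×0.316 = 25.912, 82×0.262 = 21.484, 82×0.232 = 19.024.
χ² = (17−15.58)²/15.58 + (23−25.912)²/25.912 + (23−21.484)²/21.484 + (19−19.024)²/19.024
   = 0.1294 + 0.3273 + 0.1070 + 0.0000
Sum = 0.564
df = 2. Since 0.564 < 7.378, we do not reject H₀.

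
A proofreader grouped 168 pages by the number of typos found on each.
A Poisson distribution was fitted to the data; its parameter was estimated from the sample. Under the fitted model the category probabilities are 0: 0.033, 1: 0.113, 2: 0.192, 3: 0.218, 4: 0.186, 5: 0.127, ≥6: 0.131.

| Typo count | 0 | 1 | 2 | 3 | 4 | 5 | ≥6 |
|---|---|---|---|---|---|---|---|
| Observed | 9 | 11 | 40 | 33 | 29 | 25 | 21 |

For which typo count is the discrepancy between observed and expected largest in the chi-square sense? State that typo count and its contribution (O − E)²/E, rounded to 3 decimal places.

1, 3.358

Expected counts E_i = n·p_i: 168×0.033 = 5.544, 168×0.113 = 18.984, 168×0.192 = 32.256, 168×0.218 = 36.624, 168×0.186 = 31.248, 168×0.127 = 21.336, 168×0.131 = 22.008.
0: (9 − 5.544)²/5.544 = 11.943936/5.544 = 2.1544
1: (11 − 18.984)²/18.984 = 63.744256/18.984 = 3.3578
2: (40 − 32.256)²/32.256 = 59.969536/32.256 = 1.8592
3: (33 − 36.624)²/36.624 = 13.133376/36.624 = 0.3586
4: (29 − 31.248)²/31.248 = 5.053504/31.248 = 0.1617
5: (25 − 21.336)²/21.336 = 13.424896/21.336 = 0.6292
≥6: (21 − 22.008)²/22.008 = 1.016064/22.008 = 0.0462
The largest term is for 1: 3.358.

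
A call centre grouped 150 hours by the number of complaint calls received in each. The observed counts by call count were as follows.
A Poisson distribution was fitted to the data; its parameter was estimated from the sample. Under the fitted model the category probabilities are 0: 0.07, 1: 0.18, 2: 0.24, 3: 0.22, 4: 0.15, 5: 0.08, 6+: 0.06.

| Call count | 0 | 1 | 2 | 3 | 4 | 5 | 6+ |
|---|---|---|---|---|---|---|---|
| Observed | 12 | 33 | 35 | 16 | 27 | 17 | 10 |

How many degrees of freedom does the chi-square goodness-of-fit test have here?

There are k = 7 categories and 1 parameter estimated from the data, so df = 7 − 1 − 1 = 5.

5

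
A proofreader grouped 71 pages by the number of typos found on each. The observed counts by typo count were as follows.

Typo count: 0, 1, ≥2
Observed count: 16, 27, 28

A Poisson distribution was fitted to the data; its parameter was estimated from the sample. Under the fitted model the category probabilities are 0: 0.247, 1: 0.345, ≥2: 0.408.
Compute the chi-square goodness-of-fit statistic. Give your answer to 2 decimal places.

Expected counts E_i = n·p_i: 71×0.247 = 17.537, 71×0.345 = 24.495, 71×0.408 = 28.968.
cat         O        E   (O−E)²/E
0          16   17.537      0.135
1          27   24.495      0.256
≥2         28   28.968      0.032
Sum = 0.42

0.42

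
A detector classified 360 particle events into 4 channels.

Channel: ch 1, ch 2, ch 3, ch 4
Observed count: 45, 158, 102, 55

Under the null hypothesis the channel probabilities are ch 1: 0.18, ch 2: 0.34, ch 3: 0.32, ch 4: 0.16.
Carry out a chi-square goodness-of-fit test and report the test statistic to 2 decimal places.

18.03

Expected counts E_i = n·p_i: 360×0.18 = 64.8, 360×0.34 = 122.4, 360×0.32 = 115.2, 360×0.16 = 57.6.
cat         O        E   (O−E)²/E
ch 1       45     64.8      6.050
ch 2      158    122.4     10.354
ch 3      102    115.2      1.513
ch 4       55     57.6      0.117
Sum = 18.03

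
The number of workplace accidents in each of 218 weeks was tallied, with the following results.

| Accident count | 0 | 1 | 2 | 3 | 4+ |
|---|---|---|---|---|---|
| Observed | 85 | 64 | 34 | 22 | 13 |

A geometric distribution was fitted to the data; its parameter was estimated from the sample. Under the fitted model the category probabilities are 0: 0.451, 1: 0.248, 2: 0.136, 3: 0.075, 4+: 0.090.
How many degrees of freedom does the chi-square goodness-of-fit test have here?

3

There are k = 5 categories and 1 parameter estimated from the data, so df = 5 − 1 − 1 = 3.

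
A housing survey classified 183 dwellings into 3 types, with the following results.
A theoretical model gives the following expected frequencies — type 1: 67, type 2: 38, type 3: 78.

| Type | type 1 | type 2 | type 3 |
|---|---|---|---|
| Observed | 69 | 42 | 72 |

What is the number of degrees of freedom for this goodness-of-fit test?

There are k = 3 categories and no parameters were estimated from the data, so df = 3 − 1 = 2.

2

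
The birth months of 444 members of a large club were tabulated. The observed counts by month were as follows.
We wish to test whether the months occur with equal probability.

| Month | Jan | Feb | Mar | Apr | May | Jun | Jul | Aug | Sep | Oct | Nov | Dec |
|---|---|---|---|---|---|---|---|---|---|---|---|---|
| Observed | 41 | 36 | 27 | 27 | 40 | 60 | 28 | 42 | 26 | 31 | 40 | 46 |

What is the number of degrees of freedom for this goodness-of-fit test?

There are k = 12 categories and no parameters were estimated from the data, so df = 12 − 1 = 11.

11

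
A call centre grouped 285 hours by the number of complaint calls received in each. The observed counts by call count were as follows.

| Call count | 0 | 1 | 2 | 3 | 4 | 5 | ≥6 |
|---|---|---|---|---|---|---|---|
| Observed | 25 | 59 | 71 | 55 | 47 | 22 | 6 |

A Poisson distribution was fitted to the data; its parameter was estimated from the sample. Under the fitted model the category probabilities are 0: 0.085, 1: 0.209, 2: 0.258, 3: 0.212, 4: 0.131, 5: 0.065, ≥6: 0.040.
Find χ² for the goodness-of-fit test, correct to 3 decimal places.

Expected counts E_i = n·p_i: 285×0.085 = 24.225, 285×0.209 = 59.565, 285×0.258 = 73.53, 285×0.212 = 60.42, 285×0.131 = 37.335, 285×0.065 = 18.525, 285×0.040 = 11.4.
0: (25 − 24.225)²/24.225 = 0.600625/24.225 = 0.0248
1: (59 − 59.565)²/59.565 = 0.319225/59.565 = 0.0054
2: (71 − 73.53)²/73.53 = 6.4009/73.53 = 0.0871
3: (55 − 60.42)²/60.42 = 29.3764/60.42 = 0.4862
4: (47 − 37.335)²/37.335 = 93.412225/37.335 = 2.5020
5: (22 − 18.525)²/18.525 = 12.075625/18.525 = 0.6519
≥6: (6 − 11.4)²/11.4 = 29.16/11.4 = 2.5579
Sum = 6.315

6.315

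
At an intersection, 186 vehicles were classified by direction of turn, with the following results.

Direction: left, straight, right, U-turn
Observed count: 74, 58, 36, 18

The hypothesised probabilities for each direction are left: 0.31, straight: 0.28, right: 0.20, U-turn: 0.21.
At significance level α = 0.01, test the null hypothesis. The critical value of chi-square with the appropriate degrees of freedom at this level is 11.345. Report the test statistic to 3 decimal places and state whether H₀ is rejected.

16.697; reject

Expected counts E_i = n·p_i: 186×0.31 = 57.66, 186×0.28 = 52.08, 186×0.20 = 37.2, 186×0.21 = 39.06.
left: (74 − 57.66)²/57.66 = 266.9956/57.66 = 4.6305
straight: (58 − 52.08)²/52.08 = 35.0464/52.08 = 0.6729
right: (36 − 37.2)²/37.2 = 1.44/37.2 = 0.0387
U-turn: (18 − 39.06)²/39.06 = 443.5236/39.06 = 11.3549
Sum = 16.697
df = 3. Since 16.697 > 11.345, we reject H₀.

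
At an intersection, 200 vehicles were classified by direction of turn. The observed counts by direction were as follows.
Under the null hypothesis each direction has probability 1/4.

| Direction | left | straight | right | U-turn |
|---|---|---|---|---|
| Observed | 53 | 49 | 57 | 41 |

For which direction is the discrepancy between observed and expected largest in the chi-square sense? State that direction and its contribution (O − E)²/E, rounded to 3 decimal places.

U-turn, 1.620

Expected count for each of the 4 categories: 200/4 = 50.
cat           O        E   (O−E)²/E
left         53       50     0.1800
straight     49       50     0.0200
right        57       50     0.9800
U-turn       41       50     1.6200
The largest term is for U-turn: 1.620.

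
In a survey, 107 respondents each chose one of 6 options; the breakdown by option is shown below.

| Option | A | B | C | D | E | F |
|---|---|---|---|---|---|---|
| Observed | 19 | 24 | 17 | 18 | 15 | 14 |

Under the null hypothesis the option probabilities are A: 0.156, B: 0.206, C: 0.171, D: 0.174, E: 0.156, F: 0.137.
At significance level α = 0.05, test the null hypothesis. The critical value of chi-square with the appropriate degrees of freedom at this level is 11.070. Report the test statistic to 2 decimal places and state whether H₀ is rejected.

0.81; do not reject

Expected counts E_i = n·p_i: 107×0.156 = 16.692, 107×0.206 = 22.042, 107×0.171 = 18.297, 107×0.174 = 18.618, 107×0.156 = 16.692, 107×0.137 = 14.659.
χ² = (19−16.692)²/16.692 + (24−22.042)²/22.042 + (17−18.297)²/18.297 + (18−18.618)²/18.618 + (15−16.692)²/16.692 + (14−14.659)²/14.659
   = 0.319 + 0.174 + 0.092 + 0.021 + 0.172 + 0.030
Sum = 0.81
df = 5. Since 0.81 < 11.070, we do not reject H₀.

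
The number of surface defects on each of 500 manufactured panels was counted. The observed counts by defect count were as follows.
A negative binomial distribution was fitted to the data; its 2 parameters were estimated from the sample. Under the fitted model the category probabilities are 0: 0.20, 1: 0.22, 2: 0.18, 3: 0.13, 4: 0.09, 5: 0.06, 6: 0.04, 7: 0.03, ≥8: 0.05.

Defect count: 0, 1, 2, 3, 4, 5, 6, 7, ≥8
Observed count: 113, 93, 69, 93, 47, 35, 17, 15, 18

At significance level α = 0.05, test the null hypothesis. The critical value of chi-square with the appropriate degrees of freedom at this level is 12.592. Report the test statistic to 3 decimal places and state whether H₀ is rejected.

24.611; reject

Expected counts E_i = n·p_i: 500×0.20 = 100, 500×0.22 = 110, 500×0.18 = 90, 500×0.13 = 65, 500×0.09 = 45, 500×0.06 = 30, 500×0.04 = 20, 500×0.03 = 15, 500×0.05 = 25.
χ² = (113−100)²/100 + (93−110)²/110 + (69−90)²/90 + (93−65)²/65 + (47−45)²/45 + (35−30)²/30 + (17−20)²/20 + (15−15)²/15 + (18−25)²/25
   = 1.6900 + 2.6273 + 4.9000 + 12.0615 + 0.0889 + 0.8333 + 0.4500 + 0.0000 + 1.9600
Sum = 24.611
df = 6. Since 24.611 > 12.592, we reject H₀.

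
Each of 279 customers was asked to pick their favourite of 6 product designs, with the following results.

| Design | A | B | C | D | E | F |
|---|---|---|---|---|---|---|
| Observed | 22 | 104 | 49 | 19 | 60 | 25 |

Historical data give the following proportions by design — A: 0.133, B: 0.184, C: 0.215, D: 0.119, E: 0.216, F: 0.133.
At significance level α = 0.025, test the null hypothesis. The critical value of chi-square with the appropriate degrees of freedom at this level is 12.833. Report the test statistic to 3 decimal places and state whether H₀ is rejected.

Expected counts E_i = n·p_i: 279×0.133 = 37.107, 279×0.184 = 51.336, 279×0.215 = 59.985, 279×0.119 = 33.201, 279×0.216 = 60.264, 279×0.133 = 37.107.
cat         O        E   (O−E)²/E
A          22   37.107     6.1504
B         104   51.336    54.0264
C          49   59.985     2.0117
D          19   33.201     6.0742
E          60   60.264     0.0012
F          25   37.107     3.9502
Sum = 72.214
df = 5. Since 72.214 > 12.833, we reject H₀.

72.214; reject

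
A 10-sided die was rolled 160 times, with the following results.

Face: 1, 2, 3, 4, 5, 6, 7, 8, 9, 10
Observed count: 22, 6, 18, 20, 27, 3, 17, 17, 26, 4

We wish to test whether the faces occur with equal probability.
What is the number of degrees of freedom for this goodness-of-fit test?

9

There are k = 10 categories and no parameters were estimated from the data, so df = 10 − 1 = 9.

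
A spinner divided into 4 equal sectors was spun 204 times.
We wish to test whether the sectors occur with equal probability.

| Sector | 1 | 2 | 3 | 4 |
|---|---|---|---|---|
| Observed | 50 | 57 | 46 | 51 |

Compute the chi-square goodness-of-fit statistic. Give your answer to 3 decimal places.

Under H₀ each category has probability 1/4, so each expected count is 204/4 = 51.
1: (50 − 51)²/51 = 1/51 = 0.0196
2: (57 − 51)²/51 = 36/51 = 0.7059
3: (46 − 51)²/51 = 25/51 = 0.4902
4: (51 − 51)²/51 = 0/51 = 0.0000
Sum = 1.216

1.216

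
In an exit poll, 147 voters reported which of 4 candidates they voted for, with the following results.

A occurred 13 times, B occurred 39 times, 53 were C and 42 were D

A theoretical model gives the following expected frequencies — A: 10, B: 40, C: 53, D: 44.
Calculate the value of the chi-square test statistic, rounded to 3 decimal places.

cat         O        E   (O−E)²/E
A          13       10     0.9000
B          39       40     0.0250
C          53       53     0.0000
D          42       44     0.0909
Sum = 1.016

1.016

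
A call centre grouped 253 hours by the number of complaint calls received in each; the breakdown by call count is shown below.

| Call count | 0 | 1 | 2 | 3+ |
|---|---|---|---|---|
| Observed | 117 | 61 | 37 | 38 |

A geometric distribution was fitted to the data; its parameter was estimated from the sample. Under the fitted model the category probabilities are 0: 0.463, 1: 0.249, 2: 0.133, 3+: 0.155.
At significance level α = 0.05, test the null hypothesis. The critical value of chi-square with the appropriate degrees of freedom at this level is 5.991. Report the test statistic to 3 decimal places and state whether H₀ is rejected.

0.435; do not reject

Expected counts E_i = n·p_i: 253×0.463 = 117.139, 253×0.249 = 62.997, 253×0.133 = 33.649, 253×0.155 = 39.215.
χ² = (117−117.139)²/117.139 + (61−62.997)²/62.997 + (37−33.649)²/33.649 + (38−39.215)²/39.215
   = 0.0002 + 0.0633 + 0.3337 + 0.0376
Sum = 0.435
df = 2. Since 0.435 < 5.991, we do not reject H₀.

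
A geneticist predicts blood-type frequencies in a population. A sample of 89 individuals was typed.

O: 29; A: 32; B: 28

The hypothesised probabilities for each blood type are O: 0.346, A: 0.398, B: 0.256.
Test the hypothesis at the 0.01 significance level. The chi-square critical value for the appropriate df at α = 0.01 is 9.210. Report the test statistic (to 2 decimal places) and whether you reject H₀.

1.63; do not reject

Expected counts E_i = n·p_i: 89×0.346 = 30.794, 89×0.398 = 35.422, 89×0.256 = 22.784.
cat         O        E   (O−E)²/E
O          29   30.794      0.105
A          32   35.422      0.331
B          28   22.784      1.194
Sum = 1.63
df = 2. Since 1.63 < 9.210, we do not reject H₀.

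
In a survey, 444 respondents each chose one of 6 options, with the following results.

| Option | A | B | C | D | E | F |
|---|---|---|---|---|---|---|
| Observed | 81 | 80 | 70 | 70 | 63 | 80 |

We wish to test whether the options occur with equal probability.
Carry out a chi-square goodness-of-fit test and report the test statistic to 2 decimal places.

3.70

Under H₀ each category has probability 1/6, so each expected count is 444/6 = 74.
χ² = (81−74)²/74 + (80−74)²/74 + (70−74)²/74 + (70−74)²/74 + (63−74)²/74 + (80−74)²/74
   = 0.662 + 0.486 + 0.216 + 0.216 + 1.635 + 0.486
Sum = 3.70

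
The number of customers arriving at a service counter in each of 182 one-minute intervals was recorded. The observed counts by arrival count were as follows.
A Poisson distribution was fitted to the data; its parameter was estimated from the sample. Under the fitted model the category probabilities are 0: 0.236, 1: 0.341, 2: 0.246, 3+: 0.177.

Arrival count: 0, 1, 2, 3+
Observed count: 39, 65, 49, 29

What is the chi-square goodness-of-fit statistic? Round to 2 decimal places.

1.22

Expected counts E_i = n·p_i: 182×0.236 = 42.952, 182×0.341 = 62.062, 182×0.246 = 44.772, 182×0.177 = 32.214.
χ² = (39−42.952)²/42.952 + (65−62.062)²/62.062 + (49−44.772)²/44.772 + (29−32.214)²/32.214
   = 0.364 + 0.139 + 0.399 + 0.321
Sum = 1.22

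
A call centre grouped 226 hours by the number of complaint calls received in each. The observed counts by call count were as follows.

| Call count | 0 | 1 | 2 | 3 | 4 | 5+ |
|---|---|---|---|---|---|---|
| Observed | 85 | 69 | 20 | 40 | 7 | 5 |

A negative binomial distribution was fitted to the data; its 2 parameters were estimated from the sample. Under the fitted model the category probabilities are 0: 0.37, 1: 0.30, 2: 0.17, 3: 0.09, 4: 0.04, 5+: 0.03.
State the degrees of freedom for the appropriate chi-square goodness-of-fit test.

There are k = 6 categories and 2 parameters estimated from the data, so df = 6 − 1 − 2 = 3.

3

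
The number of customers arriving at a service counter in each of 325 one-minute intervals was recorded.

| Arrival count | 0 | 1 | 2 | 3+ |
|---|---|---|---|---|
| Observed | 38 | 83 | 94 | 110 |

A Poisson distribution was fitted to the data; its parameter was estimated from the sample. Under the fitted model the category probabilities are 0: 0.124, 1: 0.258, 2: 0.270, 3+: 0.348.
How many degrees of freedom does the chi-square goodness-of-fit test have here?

There are k = 4 categories and 1 parameter estimated from the data, so df = 4 − 1 − 1 = 2.

2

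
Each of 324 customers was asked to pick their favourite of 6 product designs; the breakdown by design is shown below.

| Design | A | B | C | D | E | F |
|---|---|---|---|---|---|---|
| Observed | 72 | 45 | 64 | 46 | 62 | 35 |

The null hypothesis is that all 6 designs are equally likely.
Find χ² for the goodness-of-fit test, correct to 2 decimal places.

Under H₀ each category has probability 1/6, so each expected count is 324/6 = 54.
χ² = (72−54)²/54 + (45−54)²/54 + (64−54)²/54 + (46−54)²/54 + (62−54)²/54 + (35−54)²/54
   = 6.000 + 1.500 + 1.852 + 1.185 + 1.185 + 6.685
Sum = 18.41

18.41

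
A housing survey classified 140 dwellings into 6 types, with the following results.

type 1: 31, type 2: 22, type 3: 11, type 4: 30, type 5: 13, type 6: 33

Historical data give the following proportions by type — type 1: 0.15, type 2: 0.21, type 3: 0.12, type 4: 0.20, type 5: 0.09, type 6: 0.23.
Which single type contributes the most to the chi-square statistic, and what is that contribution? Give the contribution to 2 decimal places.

type 1, 4.76

Expected counts E_i = n·p_i: 140×0.15 = 21, 140×0.21 = 29.4, 140×0.12 = 16.8, 140×0.20 = 28, 140×0.09 = 12.6, 140×0.23 = 32.2.
χ² = (31−21)²/21 + (22−29.4)²/29.4 + (11−16.8)²/16.8 + (30−28)²/28 + (13−12.6)²/12.6 + (33−32.2)²/32.2
   = 4.762 + 1.863 + 2.002 + 0.143 + 0.013 + 0.020
The largest term is for type 1: 4.76.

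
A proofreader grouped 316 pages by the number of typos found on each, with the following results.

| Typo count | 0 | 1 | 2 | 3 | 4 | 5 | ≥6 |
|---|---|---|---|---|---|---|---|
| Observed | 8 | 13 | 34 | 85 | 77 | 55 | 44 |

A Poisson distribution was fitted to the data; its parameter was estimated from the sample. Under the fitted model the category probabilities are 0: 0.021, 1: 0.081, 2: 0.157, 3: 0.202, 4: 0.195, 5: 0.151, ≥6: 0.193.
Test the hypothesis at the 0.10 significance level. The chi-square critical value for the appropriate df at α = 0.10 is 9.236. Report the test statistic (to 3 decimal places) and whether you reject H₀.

Expected counts E_i = n·p_i: 316×0.021 = 6.636, 316×0.081 = 25.596, 316×0.157 = 49.612, 316×0.202 = 63.832, 316×0.195 = 61.62, 316×0.151 = 47.716, 316×0.193 = 60.988.
0: (8 − 6.636)²/6.636 = 1.860496/6.636 = 0.2804
1: (13 − 25.596)²/25.596 = 158.659216/25.596 = 6.1986
2: (34 − 49.612)²/49.612 = 243.734544/49.612 = 4.9128
3: (85 − 63.832)²/63.832 = 448.084224/63.832 = 7.0197
4: (77 − 61.62)²/61.62 = 236.5444/61.62 = 3.8388
5: (55 − 47.716)²/47.716 = 53.056656/47.716 = 1.1119
≥6: (44 − 60.988)²/60.988 = 288.592144/60.988 = 4.7319
Sum = 28.094
df = 5. Since 28.094 > 9.236, we reject H₀.

28.094; reject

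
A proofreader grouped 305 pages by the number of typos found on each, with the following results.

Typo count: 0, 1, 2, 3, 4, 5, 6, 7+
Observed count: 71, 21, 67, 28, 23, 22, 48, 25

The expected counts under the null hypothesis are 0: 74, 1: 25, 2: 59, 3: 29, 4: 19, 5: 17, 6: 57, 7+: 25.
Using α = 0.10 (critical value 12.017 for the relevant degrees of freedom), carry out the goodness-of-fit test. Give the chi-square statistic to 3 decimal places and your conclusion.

χ² = (71−74)²/74 + (21−25)²/25 + (67−59)²/59 + (28−29)²/29 + (23−19)²/19 + (22−17)²/17 + (48−57)²/57 + (25−25)²/25
   = 0.1216 + 0.6400 + 1.0847 + 0.0345 + 0.8421 + 1.4706 + 1.4211 + 0.0000
Sum = 5.615
df = 7. Since 5.615 < 12.017, we do not reject H₀.

5.615; do not reject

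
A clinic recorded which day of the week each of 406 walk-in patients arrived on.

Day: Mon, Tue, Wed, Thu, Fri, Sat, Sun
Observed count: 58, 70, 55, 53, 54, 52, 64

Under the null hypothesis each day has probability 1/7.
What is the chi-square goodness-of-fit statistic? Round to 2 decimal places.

Under H₀ each category has probability 1/7, so each expected count is 406/7 = 58.
cat         O        E   (O−E)²/E
Mon        58       58      0.000
Tue        70       58      2.483
Wed        55       58      0.155
Thu        53       58      0.431
Fri        54       58      0.276
Sat        52       58      0.621
Sun        64       58      0.621
Sum = 4.59

4.59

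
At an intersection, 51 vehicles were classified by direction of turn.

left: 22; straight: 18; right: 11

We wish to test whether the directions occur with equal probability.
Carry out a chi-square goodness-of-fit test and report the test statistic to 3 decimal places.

3.647

Expected count for each of the 3 categories: 51/3 = 17.
χ² = (22−17)²/17 + (18−17)²/17 + (11−17)²/17
   = 1.4706 + 0.0588 + 2.1176
Sum = 3.647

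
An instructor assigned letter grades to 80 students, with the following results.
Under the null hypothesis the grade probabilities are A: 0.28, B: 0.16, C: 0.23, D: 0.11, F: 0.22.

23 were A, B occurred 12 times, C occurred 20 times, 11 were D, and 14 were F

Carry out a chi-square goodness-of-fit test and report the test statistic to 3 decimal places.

1.492

Expected counts E_i = n·p_i: 80×0.28 = 22.4, 80×0.16 = 12.8, 80×0.23 = 18.4, 80×0.11 = 8.8, 80×0.22 = 17.6.
cat         O        E   (O−E)²/E
A          23     22.4     0.0161
B          12     12.8     0.0500
C          20     18.4     0.1391
D          11      8.8     0.5500
F          14     17.6     0.7364
Sum = 1.492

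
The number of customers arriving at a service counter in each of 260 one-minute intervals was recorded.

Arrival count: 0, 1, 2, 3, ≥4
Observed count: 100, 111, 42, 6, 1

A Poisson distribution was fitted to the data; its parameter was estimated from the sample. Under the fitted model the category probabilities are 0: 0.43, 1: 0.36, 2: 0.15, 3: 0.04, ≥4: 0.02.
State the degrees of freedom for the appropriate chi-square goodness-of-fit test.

There are k = 5 categories and 1 parameter estimated from the data, so df = 5 − 1 − 1 = 3.

3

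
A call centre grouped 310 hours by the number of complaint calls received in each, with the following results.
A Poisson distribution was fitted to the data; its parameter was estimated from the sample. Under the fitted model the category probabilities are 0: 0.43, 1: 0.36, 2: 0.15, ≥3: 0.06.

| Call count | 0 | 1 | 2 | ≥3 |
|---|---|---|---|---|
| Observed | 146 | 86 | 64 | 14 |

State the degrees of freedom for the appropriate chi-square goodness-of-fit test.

There are k = 4 categories and 1 parameter estimated from the data, so df = 4 − 1 − 1 = 2.

2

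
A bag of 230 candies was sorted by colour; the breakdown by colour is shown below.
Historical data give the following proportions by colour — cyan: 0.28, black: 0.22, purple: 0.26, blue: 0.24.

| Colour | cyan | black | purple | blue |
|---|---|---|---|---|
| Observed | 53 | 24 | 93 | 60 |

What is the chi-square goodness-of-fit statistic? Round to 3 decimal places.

Expected counts E_i = n·p_i: 230×0.28 = 64.4, 230×0.22 = 50.6, 230×0.26 = 59.8, 230×0.24 = 55.2.
cyan: (53 − 64.4)²/64.4 = 129.96/64.4 = 2.0180
black: (24 − 50.6)²/50.6 = 707.56/50.6 = 13.9834
purple: (93 − 59.8)²/59.8 = 1102.24/59.8 = 18.4321
blue: (60 − 55.2)²/55.2 = 23.04/55.2 = 0.4174
Sum = 34.851

34.851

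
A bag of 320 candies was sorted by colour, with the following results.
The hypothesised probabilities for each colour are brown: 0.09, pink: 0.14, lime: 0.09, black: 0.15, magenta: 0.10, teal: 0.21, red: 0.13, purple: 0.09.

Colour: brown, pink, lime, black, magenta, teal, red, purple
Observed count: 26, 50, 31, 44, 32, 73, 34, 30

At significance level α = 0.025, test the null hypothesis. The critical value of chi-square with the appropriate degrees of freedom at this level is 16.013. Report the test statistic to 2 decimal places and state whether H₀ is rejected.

3.32; do not reject

Expected counts E_i = n·p_i: 320×0.09 = 28.8, 320×0.14 = 44.8, 320×0.09 = 28.8, 320×0.15 = 48, 320×0.10 = 32, 320×0.21 = 67.2, 320×0.13 = 41.6, 320×0.09 = 28.8.
brown: (26 − 28.8)²/28.8 = 7.84/28.8 = 0.272
pink: (50 − 44.8)²/44.8 = 27.04/44.8 = 0.604
lime: (31 − 28.8)²/28.8 = 4.84/28.8 = 0.168
black: (44 − 48)²/48 = 16/48 = 0.333
magenta: (32 − 32)²/32 = 0/32 = 0.000
teal: (73 − 67.2)²/67.2 = 33.64/67.2 = 0.501
red: (34 − 41.6)²/41.6 = 57.76/41.6 = 1.388
purple: (30 − 28.8)²/28.8 = 1.44/28.8 = 0.050
Sum = 3.32
df = 7. Since 3.32 < 16.013, we do not reject H₀.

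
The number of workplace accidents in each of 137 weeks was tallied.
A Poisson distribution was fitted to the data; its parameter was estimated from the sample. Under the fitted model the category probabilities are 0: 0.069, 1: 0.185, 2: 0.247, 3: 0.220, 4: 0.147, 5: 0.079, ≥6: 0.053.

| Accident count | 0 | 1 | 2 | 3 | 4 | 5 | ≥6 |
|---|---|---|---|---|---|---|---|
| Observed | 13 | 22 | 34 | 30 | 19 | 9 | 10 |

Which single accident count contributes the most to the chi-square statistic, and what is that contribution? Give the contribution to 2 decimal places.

0, 1.33

Expected counts E_i = n·p_i: 137×0.069 = 9.453, 137×0.185 = 25.345, 137×0.247 = 33.839, 137×0.220 = 30.14, 137×0.147 = 20.139, 137×0.079 = 10.823, 137×0.053 = 7.261.
χ² = (13−9.453)²/9.453 + (22−25.345)²/25.345 + (34−33.839)²/33.839 + (30−30.14)²/30.14 + (19−20.139)²/20.139 + (9−10.823)²/10.823 + (10−7.261)²/7.261
   = 1.331 + 0.441 + 0.001 + 0.001 + 0.064 + 0.307 + 1.033
The largest term is for 0: 1.33.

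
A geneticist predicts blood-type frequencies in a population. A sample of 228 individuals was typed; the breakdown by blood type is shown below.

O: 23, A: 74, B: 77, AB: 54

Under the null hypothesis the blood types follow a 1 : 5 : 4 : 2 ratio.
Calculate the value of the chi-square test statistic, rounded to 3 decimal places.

12.234

Ratio total = 12. Expected counts: 228×1/12 = 19, 228×5/12 = 95, 228×4/12 = 76, 228×2/12 = 38.
cat         O        E   (O−E)²/E
O          23       19     0.8421
A          74       95     4.6421
B          77       76     0.0132
AB         54       38     6.7368
Sum = 12.234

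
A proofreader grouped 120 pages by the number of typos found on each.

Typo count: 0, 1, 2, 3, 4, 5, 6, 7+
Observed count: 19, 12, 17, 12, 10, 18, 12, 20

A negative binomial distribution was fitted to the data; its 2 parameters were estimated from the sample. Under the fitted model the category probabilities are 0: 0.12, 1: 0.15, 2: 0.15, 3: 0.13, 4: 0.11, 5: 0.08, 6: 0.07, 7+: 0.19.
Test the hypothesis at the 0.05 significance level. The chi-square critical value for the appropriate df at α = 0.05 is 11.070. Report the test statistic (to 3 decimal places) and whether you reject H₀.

Expected counts E_i = n·p_i: 120×0.12 = 14.4, 120×0.15 = 18, 120×0.15 = 18, 120×0.13 = 15.6, 120×0.11 = 13.2, 120×0.08 = 9.6, 120×0.07 = 8.4, 120×0.19 = 22.8.
0: (19 − 14.4)²/14.4 = 21.16/14.4 = 1.4694
1: (12 − 18)²/18 = 36/18 = 2.0000
2: (17 − 18)²/18 = 1/18 = 0.0556
3: (12 − 15.6)²/15.6 = 12.96/15.6 = 0.8308
4: (10 − 13.2)²/13.2 = 10.24/13.2 = 0.7758
5: (18 − 9.6)²/9.6 = 70.56/9.6 = 7.3500
6: (12 − 8.4)²/8.4 = 12.96/8.4 = 1.5429
7+: (20 − 22.8)²/22.8 = 7.84/22.8 = 0.3439
Sum = 14.368
df = 5. Since 14.368 > 11.070, we reject H₀.

14.368; reject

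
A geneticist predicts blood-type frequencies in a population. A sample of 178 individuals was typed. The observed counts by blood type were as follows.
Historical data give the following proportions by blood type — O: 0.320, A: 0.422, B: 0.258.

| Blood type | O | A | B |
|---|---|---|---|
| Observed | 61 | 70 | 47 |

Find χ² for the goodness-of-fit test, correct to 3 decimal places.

0.660

Expected counts E_i = n·p_i: 178×0.320 = 56.96, 178×0.422 = 75.116, 178×0.258 = 45.924.
χ² = (61−56.96)²/56.96 + (70−75.116)²/75.116 + (47−45.924)²/45.924
   = 0.2865 + 0.3484 + 0.0252
Sum = 0.660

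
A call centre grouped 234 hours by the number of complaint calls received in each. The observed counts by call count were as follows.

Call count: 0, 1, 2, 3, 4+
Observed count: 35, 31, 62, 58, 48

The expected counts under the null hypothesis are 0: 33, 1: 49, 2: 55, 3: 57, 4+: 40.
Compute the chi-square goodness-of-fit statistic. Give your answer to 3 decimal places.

χ² = (35−33)²/33 + (31−49)²/49 + (62−55)²/55 + (58−57)²/57 + (48−40)²/40
   = 0.1212 + 6.6122 + 0.8909 + 0.0175 + 1.6000
Sum = 9.242

9.242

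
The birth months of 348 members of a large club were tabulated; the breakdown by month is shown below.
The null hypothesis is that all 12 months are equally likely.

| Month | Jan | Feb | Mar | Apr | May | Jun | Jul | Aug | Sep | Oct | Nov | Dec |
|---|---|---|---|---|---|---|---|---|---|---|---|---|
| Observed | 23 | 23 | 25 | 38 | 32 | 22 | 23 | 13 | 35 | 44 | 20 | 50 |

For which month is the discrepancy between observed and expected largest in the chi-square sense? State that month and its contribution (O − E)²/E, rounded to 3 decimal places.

Expected count for each of the 12 categories: 348/12 = 29.
Jan: (23 − 29)²/29 = 36/29 = 1.2414
Feb: (23 − 29)²/29 = 36/29 = 1.2414
Mar: (25 − 29)²/29 = 16/29 = 0.5517
Apr: (38 − 29)²/29 = 81/29 = 2.7931
May: (32 − 29)²/29 = 9/29 = 0.3103
Jun: (22 − 29)²/29 = 49/29 = 1.6897
Jul: (23 − 29)²/29 = 36/29 = 1.2414
Aug: (13 − 29)²/29 = 256/29 = 8.8276
Sep: (35 − 29)²/29 = 36/29 = 1.2414
Oct: (44 − 29)²/29 = 225/29 = 7.7586
Nov: (20 − 29)²/29 = 81/29 = 2.7931
Dec: (50 − 29)²/29 = 441/29 = 15.2069
The largest term is for Dec: 15.207.

Dec, 15.207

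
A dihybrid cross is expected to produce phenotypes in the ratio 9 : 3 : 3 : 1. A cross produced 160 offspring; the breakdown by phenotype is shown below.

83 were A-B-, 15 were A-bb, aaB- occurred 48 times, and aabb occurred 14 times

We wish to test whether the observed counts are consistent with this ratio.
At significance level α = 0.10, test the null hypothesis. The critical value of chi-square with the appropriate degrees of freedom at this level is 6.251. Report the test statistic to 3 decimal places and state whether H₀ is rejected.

20.444; reject

Ratio total = 16. Expected counts: 160×9/16 = 90, 160×3/16 = 30, 160×3/16 = 30, 160×1/16 = 10.
A-B-: (83 − 90)²/90 = 49/90 = 0.5444
A-bb: (15 − 30)²/30 = 225/30 = 7.5000
aaB-: (48 − 30)²/30 = 324/30 = 10.8000
aabb: (14 − 10)²/10 = 16/10 = 1.6000
Sum = 20.444
df = 3. Since 20.444 > 6.251, we reject H₀.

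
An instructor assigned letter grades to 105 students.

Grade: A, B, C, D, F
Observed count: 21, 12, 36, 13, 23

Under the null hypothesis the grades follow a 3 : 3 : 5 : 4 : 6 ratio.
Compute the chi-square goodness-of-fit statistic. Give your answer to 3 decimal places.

11.923

Ratio total = 21. Expected counts: 105×3/21 = 15, 105×3/21 = 15, 105×5/21 = 25, 105×4/21 = 20, 105×6/21 = 30.
χ² = (21−15)²/15 + (12−15)²/15 + (36−25)²/25 + (13−20)²/20 + (23−30)²/30
   = 2.4000 + 0.6000 + 4.8400 + 2.4500 + 1.6333
Sum = 11.923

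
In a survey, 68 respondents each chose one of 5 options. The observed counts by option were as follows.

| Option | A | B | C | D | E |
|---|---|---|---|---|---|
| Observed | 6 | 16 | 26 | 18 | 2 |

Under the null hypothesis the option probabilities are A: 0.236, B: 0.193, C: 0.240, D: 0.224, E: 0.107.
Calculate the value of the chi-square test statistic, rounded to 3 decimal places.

Expected counts E_i = n·p_i: 68×0.236 = 16.048, 68×0.193 = 13.124, 68×0.240 = 16.32, 68×0.224 = 15.232, 68×0.107 = 7.276.
A: (6 − 16.048)²/16.048 = 100.962304/16.048 = 6.2913
B: (16 − 13.124)²/13.124 = 8.271376/13.124 = 0.6302
C: (26 − 16.32)²/16.32 = 93.7024/16.32 = 5.7416
D: (18 − 15.232)²/15.232 = 7.661824/15.232 = 0.5030
E: (2 − 7.276)²/7.276 = 27.836176/7.276 = 3.8258
Sum = 16.992

16.992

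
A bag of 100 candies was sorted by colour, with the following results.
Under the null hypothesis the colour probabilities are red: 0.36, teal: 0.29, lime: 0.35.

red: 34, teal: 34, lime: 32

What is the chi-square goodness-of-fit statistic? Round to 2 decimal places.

Expected counts E_i = n·p_i: 100×0.36 = 36, 100×0.29 = 29, 100×0.35 = 35.
red: (34 − 36)²/36 = 4/36 = 0.111
teal: (34 − 29)²/29 = 25/29 = 0.862
lime: (32 − 35)²/35 = 9/35 = 0.257
Sum = 1.23

1.23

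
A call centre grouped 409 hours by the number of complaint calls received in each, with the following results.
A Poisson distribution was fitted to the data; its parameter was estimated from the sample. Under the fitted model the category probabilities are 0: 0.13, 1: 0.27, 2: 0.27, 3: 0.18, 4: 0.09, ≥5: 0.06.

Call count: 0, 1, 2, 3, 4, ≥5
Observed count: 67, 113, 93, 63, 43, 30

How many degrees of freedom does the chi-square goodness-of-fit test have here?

There are k = 6 categories and 1 parameter estimated from the data, so df = 6 − 1 − 1 = 4.

4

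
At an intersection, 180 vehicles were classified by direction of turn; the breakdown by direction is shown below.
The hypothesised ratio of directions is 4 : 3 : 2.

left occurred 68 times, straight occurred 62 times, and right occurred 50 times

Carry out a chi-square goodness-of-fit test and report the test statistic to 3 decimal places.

Ratio total = 9. Expected counts: 180×4/9 = 80, 180×3/9 = 60, 180×2/9 = 40.
χ² = (68−80)²/80 + (62−60)²/60 + (50−40)²/40
   = 1.8000 + 0.0667 + 2.5000
Sum = 4.367

4.367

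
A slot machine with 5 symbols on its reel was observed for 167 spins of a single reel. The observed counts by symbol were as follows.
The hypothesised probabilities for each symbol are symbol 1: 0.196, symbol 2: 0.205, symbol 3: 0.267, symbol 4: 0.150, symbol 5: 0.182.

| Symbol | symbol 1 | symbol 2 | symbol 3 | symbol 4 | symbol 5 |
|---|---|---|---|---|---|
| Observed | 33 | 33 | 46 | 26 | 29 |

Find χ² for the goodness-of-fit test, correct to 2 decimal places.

Expected counts E_i = n·p_i: 167×0.196 = 32.732, 167×0.205 = 34.235, 167×0.267 = 44.589, 167×0.150 = 25.05, 167×0.182 = 30.394.
χ² = (33−32.732)²/32.732 + (33−34.235)²/34.235 + (46−44.589)²/44.589 + (26−25.05)²/25.05 + (29−30.394)²/30.394
   = 0.002 + 0.045 + 0.045 + 0.036 + 0.064
Sum = 0.19

0.19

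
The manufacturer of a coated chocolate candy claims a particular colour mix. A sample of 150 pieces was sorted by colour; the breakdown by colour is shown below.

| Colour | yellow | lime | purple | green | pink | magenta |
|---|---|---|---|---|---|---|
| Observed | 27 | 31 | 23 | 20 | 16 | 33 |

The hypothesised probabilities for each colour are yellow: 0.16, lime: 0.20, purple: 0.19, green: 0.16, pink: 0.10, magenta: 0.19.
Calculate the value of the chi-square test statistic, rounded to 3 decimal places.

2.914

Expected counts E_i = n·p_i: 150×0.16 = 24, 150×0.20 = 30, 150×0.19 = 28.5, 150×0.16 = 24, 150×0.10 = 15, 150×0.19 = 28.5.
yellow: (27 − 24)²/24 = 9/24 = 0.3750
lime: (31 − 30)²/30 = 1/30 = 0.0333
purple: (23 − 28.5)²/28.5 = 30.25/28.5 = 1.0614
green: (20 − 24)²/24 = 16/24 = 0.6667
pink: (16 − 15)²/15 = 1/15 = 0.0667
magenta: (33 − 28.5)²/28.5 = 20.25/28.5 = 0.7105
Sum = 2.914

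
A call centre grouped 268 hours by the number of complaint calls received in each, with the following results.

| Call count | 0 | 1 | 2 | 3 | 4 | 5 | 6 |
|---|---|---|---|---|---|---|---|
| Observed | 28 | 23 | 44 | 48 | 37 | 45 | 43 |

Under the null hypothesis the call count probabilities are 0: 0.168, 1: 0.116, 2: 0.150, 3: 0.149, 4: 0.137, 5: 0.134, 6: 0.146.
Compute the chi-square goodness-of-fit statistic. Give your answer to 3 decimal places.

13.216

Expected counts E_i = n·p_i: 268×0.168 = 45.024, 268×0.116 = 31.088, 268×0.150 = 40.2, 268×0.149 = 39.932, 268×0.137 = 36.716, 268×0.134 = 35.912, 268×0.146 = 39.128.
0: (28 − 45.024)²/45.024 = 289.816576/45.024 = 6.4369
1: (23 − 31.088)²/31.088 = 65.415744/31.088 = 2.1042
2: (44 − 40.2)²/40.2 = 14.44/40.2 = 0.3592
3: (48 − 39.932)²/39.932 = 65.092624/39.932 = 1.6301
4: (37 − 36.716)²/36.716 = 0.080656/36.716 = 0.0022
5: (45 − 35.912)²/35.912 = 82.591744/35.912 = 2.2998
6: (43 − 39.128)²/39.128 = 14.992384/39.128 = 0.3832
Sum = 13.216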